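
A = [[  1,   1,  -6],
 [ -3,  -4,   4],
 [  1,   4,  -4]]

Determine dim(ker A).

Row reduce to echelon form.
R2 ← R2 + (3)·R1: [0, -1, -14]
R3 ← R3 − R1: [0, 3, 2]
R3 ← R3 + (3)·R2: [0, 0, -40]
3 nonzero rows, so rank(A) = 3.
A has 3 columns; by rank–nullity, nullity = 3 − 3 = 0.

0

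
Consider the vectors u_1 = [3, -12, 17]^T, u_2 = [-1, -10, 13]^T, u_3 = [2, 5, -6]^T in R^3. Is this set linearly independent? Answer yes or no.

no

Form the matrix with these vectors as rows and row reduce.
R2 ← R2 + (1/3)·R1: [0, -14, 56/3]
R3 ← R3 − (2/3)·R1: [0, 13, -52/3]
R3 ← R3 + (13/14)·R2: [0, 0, 0]
2 nonzero rows, so the 3 vectors span a space of dimension 2.
Since 2 < 3, the vectors are linearly dependent.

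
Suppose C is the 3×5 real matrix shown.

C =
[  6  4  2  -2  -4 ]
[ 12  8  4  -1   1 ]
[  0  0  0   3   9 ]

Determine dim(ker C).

3

Row reduce to echelon form.
R2 ← R2 − (2)·R1: [0, 0, 0, 3, 9]
R3 ← R3 − R2: [0, 0, 0, 0, 0]
2 nonzero rows, so rank(C) = 2.
C has 5 columns; by rank–nullity, nullity = 5 − 2 = 3.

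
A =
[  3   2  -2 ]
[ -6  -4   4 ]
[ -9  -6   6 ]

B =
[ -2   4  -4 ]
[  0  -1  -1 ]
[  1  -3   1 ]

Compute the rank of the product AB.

First compute AB:
[[ -8,  16, -16],
 [ 16, -32,  32],
 [ 24, -48,  48]]
Now row reduce the product.
R2 ← R2 + (2)·R1: [0, 0, 0]
R3 ← R3 + (3)·R1: [0, 0, 0]
1 nonzero row, so rank(AB) = 1.

1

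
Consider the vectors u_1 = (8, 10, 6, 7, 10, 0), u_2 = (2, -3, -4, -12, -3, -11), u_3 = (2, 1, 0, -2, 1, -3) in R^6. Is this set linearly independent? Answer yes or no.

no

Form the matrix with these vectors as rows and row reduce.
R2 ← R2 − (1/4)·R1: [0, -11/2, -11/2, -55/4, -11/2, -11]
R3 ← R3 − (1/4)·R1: [0, -3/2, -3/2, -15/4, -3/2, -3]
R3 ← R3 − (3/11)·R2: [0, 0, 0, 0, 0, 0]
2 nonzero rows, so the 3 vectors span a space of dimension 2.
Since 2 < 3, the vectors are linearly dependent.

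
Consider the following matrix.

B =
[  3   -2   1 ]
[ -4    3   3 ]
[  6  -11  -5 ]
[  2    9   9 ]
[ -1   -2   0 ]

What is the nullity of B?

Row reduce to echelon form.
R2 ← R2 + (4/3)·R1: [0, 1/3, 13/3]
R3 ← R3 − (2)·R1: [0, -7, -7]
R4 ← R4 − (2/3)·R1: [0, 31/3, 25/3]
R5 ← R5 + (1/3)·R1: [0, -8/3, 1/3]
R3 ← R3 + (21)·R2: [0, 0, 84]
R4 ← R4 − (31)·R2: [0, 0, -126]
R5 ← R5 + (8)·R2: [0, 0, 35]
R4 ← R4 + (3/2)·R3: [0, 0, 0]
R5 ← R5 − (5/12)·R3: [0, 0, 0]
3 nonzero rows, so rank(B) = 3.
B has 3 columns; by rank–nullity, nullity = 3 − 3 = 0.

0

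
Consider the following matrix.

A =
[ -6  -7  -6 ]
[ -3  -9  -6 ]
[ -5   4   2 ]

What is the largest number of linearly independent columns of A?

Row reduce to echelon form.
R2 ← R2 − (1/2)·R1: [0, -11/2, -3]
R3 ← R3 − (5/6)·R1: [0, 59/6, 7]
R3 ← R3 + (59/33)·R2: [0, 0, 18/11]
Echelon form has 3 nonzero rows, so rank(A) = 3.
The rank gives the maximum number of linearly independent columns: 3.

3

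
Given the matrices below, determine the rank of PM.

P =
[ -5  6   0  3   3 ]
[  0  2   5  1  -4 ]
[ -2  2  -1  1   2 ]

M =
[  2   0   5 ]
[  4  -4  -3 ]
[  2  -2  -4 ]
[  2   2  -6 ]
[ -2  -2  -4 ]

2

First compute PM:
[[ 14, -24, -73],
 [ 28,  -8, -16],
 [  0,  -8, -26]]
Now row reduce the product.
R2 ← R2 − (2)·R1: [0, 40, 130]
R3 ← R3 + (1/5)·R2: [0, 0, 0]
2 nonzero rows, so rank(PM) = 2.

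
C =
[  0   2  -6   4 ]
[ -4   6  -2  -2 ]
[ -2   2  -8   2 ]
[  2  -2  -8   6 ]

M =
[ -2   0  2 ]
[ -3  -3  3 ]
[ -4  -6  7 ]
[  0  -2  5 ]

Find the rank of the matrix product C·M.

First compute CM:
[[ 18,  22, -16],
 [ -2,  -2, -14],
 [ 30,  38, -44],
 [ 34,  42, -28]]
Now row reduce the product.
R2 ← R2 + (1/9)·R1: [0, 4/9, -142/9]
R3 ← R3 − (5/3)·R1: [0, 4/3, -52/3]
R4 ← R4 − (17/9)·R1: [0, 4/9, 20/9]
R3 ← R3 − (3)·R2: [0, 0, 30]
R4 ← R4 − R2: [0, 0, 18]
R4 ← R4 − (3/5)·R3: [0, 0, 0]
3 nonzero rows, so rank(CM) = 3.

3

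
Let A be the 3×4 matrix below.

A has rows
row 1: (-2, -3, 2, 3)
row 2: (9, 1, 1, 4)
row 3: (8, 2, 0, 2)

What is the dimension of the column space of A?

2

Row reduce to echelon form.
R2 ← R2 + (9/2)·R1: [0, -25/2, 10, 35/2]
R3 ← R3 + (4)·R1: [0, -10, 8, 14]
R3 ← R3 − (4/5)·R2: [0, 0, 0, 0]
Echelon form has 2 nonzero rows, so rank(A) = 2.
The column space has dimension equal to the rank: 2.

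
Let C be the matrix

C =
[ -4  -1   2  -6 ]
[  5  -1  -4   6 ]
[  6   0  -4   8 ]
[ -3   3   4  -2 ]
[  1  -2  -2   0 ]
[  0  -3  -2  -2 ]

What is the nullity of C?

2

Row reduce to echelon form.
R2 ← R2 + (5/4)·R1: [0, -9/4, -3/2, -3/2]
R3 ← R3 + (3/2)·R1: [0, -3/2, -1, -1]
R4 ← R4 − (3/4)·R1: [0, 15/4, 5/2, 5/2]
R5 ← R5 + (1/4)·R1: [0, -9/4, -3/2, -3/2]
R3 ← R3 − (2/3)·R2: [0, 0, 0, 0]
R4 ← R4 + (5/3)·R2: [0, 0, 0, 0]
R5 ← R5 − R2: [0, 0, 0, 0]
R6 ← R6 − (4/3)·R2: [0, 0, 0, 0]
2 nonzero rows, so rank(C) = 2.
C has 4 columns; by rank–nullity, nullity = 4 − 2 = 2.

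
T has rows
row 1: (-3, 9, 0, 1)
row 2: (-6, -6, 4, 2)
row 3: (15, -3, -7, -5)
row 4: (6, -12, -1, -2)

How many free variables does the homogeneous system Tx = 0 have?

2

Row reduce to echelon form.
R2 ← R2 − (2)·R1: [0, -24, 4, 0]
R3 ← R3 + (5)·R1: [0, 42, -7, 0]
R4 ← R4 + (2)·R1: [0, 6, -1, 0]
R3 ← R3 + (7/4)·R2: [0, 0, 0, 0]
R4 ← R4 + (1/4)·R2: [0, 0, 0, 0]
2 nonzero rows, so rank(T) = 2.
T has 4 columns; by rank–nullity, nullity = 4 − 2 = 2.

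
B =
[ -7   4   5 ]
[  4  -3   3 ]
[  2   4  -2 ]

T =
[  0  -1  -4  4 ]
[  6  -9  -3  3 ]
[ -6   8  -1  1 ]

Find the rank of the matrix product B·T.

2

First compute BT:
[[ -6,  11,  11, -11],
 [-36,  47, -10,  10],
 [ 36, -54, -18,  18]]
Now row reduce the product.
R2 ← R2 − (6)·R1: [0, -19, -76, 76]
R3 ← R3 + (6)·R1: [0, 12, 48, -48]
R3 ← R3 + (12/19)·R2: [0, 0, 0, 0]
2 nonzero rows, so rank(BT) = 2.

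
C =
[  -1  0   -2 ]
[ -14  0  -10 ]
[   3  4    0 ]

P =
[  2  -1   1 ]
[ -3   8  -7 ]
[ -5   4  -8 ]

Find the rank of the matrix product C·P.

First compute CP:
[[  8,  -7,  15],
 [ 22, -26,  66],
 [ -6,  29, -25]]
Now row reduce the product.
R2 ← R2 − (11/4)·R1: [0, -27/4, 99/4]
R3 ← R3 + (3/4)·R1: [0, 95/4, -55/4]
R3 ← R3 + (95/27)·R2: [0, 0, 220/3]
3 nonzero rows, so rank(CP) = 3.

3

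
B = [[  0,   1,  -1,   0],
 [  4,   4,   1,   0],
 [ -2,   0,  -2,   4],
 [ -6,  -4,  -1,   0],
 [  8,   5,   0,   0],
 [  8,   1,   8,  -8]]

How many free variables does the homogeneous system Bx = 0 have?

0

Row reduce to echelon form.
Swap R1 ↔ R2
R3 ← R3 + (1/2)·R1: [0, 2, -3/2, 4]
R4 ← R4 + (3/2)·R1: [0, 2, 1/2, 0]
R5 ← R5 − (2)·R1: [0, -3, -2, 0]
R6 ← R6 − (2)·R1: [0, -7, 6, -8]
R3 ← R3 − (2)·R2: [0, 0, 1/2, 4]
R4 ← R4 − (2)·R2: [0, 0, 5/2, 0]
R5 ← R5 + (3)·R2: [0, 0, -5, 0]
R6 ← R6 + (7)·R2: [0, 0, -1, -8]
R4 ← R4 − (5)·R3: [0, 0, 0, -20]
R5 ← R5 + (10)·R3: [0, 0, 0, 40]
R6 ← R6 + (2)·R3: [0, 0, 0, 0]
R5 ← R5 + (2)·R4: [0, 0, 0, 0]
4 nonzero rows, so rank(B) = 4.
B has 4 columns; by rank–nullity, nullity = 4 − 4 = 0.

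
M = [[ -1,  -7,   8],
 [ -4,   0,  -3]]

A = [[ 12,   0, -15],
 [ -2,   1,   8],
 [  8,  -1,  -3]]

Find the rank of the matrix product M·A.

First compute MA:
[[ 66, -15, -65],
 [-72,   3,  69]]
Now row reduce the product.
R2 ← R2 + (12/11)·R1: [0, -147/11, -21/11]
2 nonzero rows, so rank(MA) = 2.

2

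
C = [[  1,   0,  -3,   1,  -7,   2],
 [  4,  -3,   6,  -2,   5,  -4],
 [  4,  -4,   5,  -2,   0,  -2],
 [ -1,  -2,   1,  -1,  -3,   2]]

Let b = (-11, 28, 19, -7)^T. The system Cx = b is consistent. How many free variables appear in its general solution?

Row reduce the augmented matrix [C | b].
R2 ← R2 − (4)·R1: [0, -3, 18, -6, 33, -12, 72]
R3 ← R3 − (4)·R1: [0, -4, 17, -6, 28, -10, 63]
R4 ← R4 + R1: [0, -2, -2, 0, -10, 4, -18]
R3 ← R3 − (4/3)·R2: [0, 0, -7, 2, -16, 6, -33]
R4 ← R4 − (2/3)·R2: [0, 0, -14, 4, -32, 12, -66]
R4 ← R4 − (2)·R3: [0, 0, 0, 0, 0, 0, 0]
The echelon form has 3 nonzero rows, and every pivot lies in the first 6 columns, so rank(C) = rank([C|b]) = 3.
The system is consistent.
Free variables = (unknowns) − (rank) = 6 − 3 = 3.

3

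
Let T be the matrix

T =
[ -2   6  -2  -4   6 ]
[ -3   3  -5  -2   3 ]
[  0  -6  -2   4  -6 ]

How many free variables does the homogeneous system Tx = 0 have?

Row reduce to echelon form.
R2 ← R2 − (3/2)·R1: [0, -6, -2, 4, -6]
R3 ← R3 − R2: [0, 0, 0, 0, 0]
2 nonzero rows, so rank(T) = 2.
T has 5 columns; by rank–nullity, nullity = 5 − 2 = 3.

3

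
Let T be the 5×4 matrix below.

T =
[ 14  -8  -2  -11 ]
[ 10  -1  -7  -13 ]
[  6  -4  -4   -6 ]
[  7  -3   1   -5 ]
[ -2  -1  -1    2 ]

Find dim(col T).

Row reduce to echelon form.
R2 ← R2 − (5/7)·R1: [0, 33/7, -39/7, -36/7]
R3 ← R3 − (3/7)·R1: [0, -4/7, -22/7, -9/7]
R4 ← R4 − (1/2)·R1: [0, 1, 2, 1/2]
R5 ← R5 + (1/7)·R1: [0, -15/7, -9/7, 3/7]
R3 ← R3 + (4/33)·R2: [0, 0, -42/11, -21/11]
R4 ← R4 − (7/33)·R2: [0, 0, 35/11, 35/22]
R5 ← R5 + (5/11)·R2: [0, 0, -42/11, -21/11]
R4 ← R4 + (5/6)·R3: [0, 0, 0, 0]
R5 ← R5 − R3: [0, 0, 0, 0]
Echelon form has 3 nonzero rows, so rank(T) = 3.
The column space has dimension equal to the rank: 3.

3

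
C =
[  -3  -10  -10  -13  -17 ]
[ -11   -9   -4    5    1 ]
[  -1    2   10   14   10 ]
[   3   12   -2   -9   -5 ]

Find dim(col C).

Row reduce to echelon form.
R2 ← R2 − (11/3)·R1: [0, 83/3, 98/3, 158/3, 190/3]
R3 ← R3 − (1/3)·R1: [0, 16/3, 40/3, 55/3, 47/3]
R4 ← R4 + R1: [0, 2, -12, -22, -22]
R3 ← R3 − (16/83)·R2: [0, 0, 584/83, 679/83, 287/83]
R4 ← R4 − (6/83)·R2: [0, 0, -1192/83, -2142/83, -2206/83]
R4 ← R4 + (149/73)·R3: [0, 0, 0, -665/73, -1425/73]
Echelon form has 4 nonzero rows, so rank(C) = 4.
The column space has dimension equal to the rank: 4.

4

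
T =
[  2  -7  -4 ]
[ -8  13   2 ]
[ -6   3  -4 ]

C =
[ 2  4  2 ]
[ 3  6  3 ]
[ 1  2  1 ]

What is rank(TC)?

1

First compute TC:
[[-21, -42, -21],
 [ 25,  50,  25],
 [ -7, -14,  -7]]
Now row reduce the product.
R2 ← R2 + (25/21)·R1: [0, 0, 0]
R3 ← R3 − (1/3)·R1: [0, 0, 0]
1 nonzero row, so rank(TC) = 1.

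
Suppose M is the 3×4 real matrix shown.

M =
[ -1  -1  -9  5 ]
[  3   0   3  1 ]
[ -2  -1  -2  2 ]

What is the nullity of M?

1

Row reduce to echelon form.
R2 ← R2 + (3)·R1: [0, -3, -24, 16]
R3 ← R3 − (2)·R1: [0, 1, 16, -8]
R3 ← R3 + (1/3)·R2: [0, 0, 8, -8/3]
3 nonzero rows, so rank(M) = 3.
M has 4 columns; by rank–nullity, nullity = 4 − 3 = 1.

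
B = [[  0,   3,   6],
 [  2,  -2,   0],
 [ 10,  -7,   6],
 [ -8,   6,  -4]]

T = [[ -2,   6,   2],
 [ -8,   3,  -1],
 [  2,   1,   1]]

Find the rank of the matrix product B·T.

2

First compute BT:
[[-12,  15,   3],
 [ 12,   6,   6],
 [ 48,  45,  33],
 [-40, -34, -26]]
Now row reduce the product.
R2 ← R2 + R1: [0, 21, 9]
R3 ← R3 + (4)·R1: [0, 105, 45]
R4 ← R4 − (10/3)·R1: [0, -84, -36]
R3 ← R3 − (5)·R2: [0, 0, 0]
R4 ← R4 + (4)·R2: [0, 0, 0]
2 nonzero rows, so rank(BT) = 2.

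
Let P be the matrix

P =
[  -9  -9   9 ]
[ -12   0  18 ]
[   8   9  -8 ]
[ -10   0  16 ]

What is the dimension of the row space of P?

Row reduce to echelon form.
R2 ← R2 − (4/3)·R1: [0, 12, 6]
R3 ← R3 + (8/9)·R1: [0, 1, 0]
R4 ← R4 − (10/9)·R1: [0, 10, 6]
R3 ← R3 − (1/12)·R2: [0, 0, -1/2]
R4 ← R4 − (5/6)·R2: [0, 0, 1]
R4 ← R4 + (2)·R3: [0, 0, 0]
Echelon form has 3 nonzero rows, so rank(P) = 3.
The row space has dimension equal to the rank: 3.

3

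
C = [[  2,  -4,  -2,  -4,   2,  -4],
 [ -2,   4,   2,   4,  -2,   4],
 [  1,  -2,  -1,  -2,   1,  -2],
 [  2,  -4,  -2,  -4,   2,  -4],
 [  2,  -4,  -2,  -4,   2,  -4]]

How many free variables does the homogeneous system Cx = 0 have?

Row reduce to echelon form.
R2 ← R2 + R1: [0, 0, 0, 0, 0, 0]
R3 ← R3 − (1/2)·R1: [0, 0, 0, 0, 0, 0]
R4 ← R4 − R1: [0, 0, 0, 0, 0, 0]
R5 ← R5 − R1: [0, 0, 0, 0, 0, 0]
1 nonzero row, so rank(C) = 1.
C has 6 columns; by rank–nullity, nullity = 6 − 1 = 5.

5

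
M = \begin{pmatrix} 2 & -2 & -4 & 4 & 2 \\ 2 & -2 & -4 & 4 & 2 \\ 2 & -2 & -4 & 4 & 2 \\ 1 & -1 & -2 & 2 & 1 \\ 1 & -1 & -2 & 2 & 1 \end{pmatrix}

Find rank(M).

Row reduce to echelon form.
R2 ← R2 − R1: [0, 0, 0, 0, 0]
R3 ← R3 − R1: [0, 0, 0, 0, 0]
R4 ← R4 − (1/2)·R1: [0, 0, 0, 0, 0]
R5 ← R5 − (1/2)·R1: [0, 0, 0, 0, 0]
Echelon form has 1 nonzero row, so rank(M) = 1.

1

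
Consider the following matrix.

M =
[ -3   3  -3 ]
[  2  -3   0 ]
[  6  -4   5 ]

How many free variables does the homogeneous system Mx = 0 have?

Row reduce to echelon form.
R2 ← R2 + (2/3)·R1: [0, -1, -2]
R3 ← R3 + (2)·R1: [0, 2, -1]
R3 ← R3 + (2)·R2: [0, 0, -5]
3 nonzero rows, so rank(M) = 3.
M has 3 columns; by rank–nullity, nullity = 3 − 3 = 0.

0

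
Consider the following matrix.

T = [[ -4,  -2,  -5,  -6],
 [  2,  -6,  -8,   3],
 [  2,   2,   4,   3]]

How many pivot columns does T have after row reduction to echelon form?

2

Row reduce to echelon form.
R2 ← R2 + (1/2)·R1: [0, -7, -21/2, 0]
R3 ← R3 + (1/2)·R1: [0, 1, 3/2, 0]
R3 ← R3 + (1/7)·R2: [0, 0, 0, 0]
Echelon form has 2 nonzero rows, so rank(T) = 2.
Each nonzero row contributes one pivot column: 2 pivot columns.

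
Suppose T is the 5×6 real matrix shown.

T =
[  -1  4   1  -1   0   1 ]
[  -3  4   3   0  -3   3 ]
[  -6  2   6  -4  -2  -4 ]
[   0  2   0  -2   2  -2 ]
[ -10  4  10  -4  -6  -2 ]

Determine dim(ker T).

Row reduce to echelon form.
R2 ← R2 − (3)·R1: [0, -8, 0, 3, -3, 0]
R3 ← R3 − (6)·R1: [0, -22, 0, 2, -2, -10]
R5 ← R5 − (10)·R1: [0, -36, 0, 6, -6, -12]
R3 ← R3 − (11/4)·R2: [0, 0, 0, -25/4, 25/4, -10]
R4 ← R4 + (1/4)·R2: [0, 0, 0, -5/4, 5/4, -2]
R5 ← R5 − (9/2)·R2: [0, 0, 0, -15/2, 15/2, -12]
R4 ← R4 − (1/5)·R3: [0, 0, 0, 0, 0, 0]
R5 ← R5 − (6/5)·R3: [0, 0, 0, 0, 0, 0]
3 nonzero rows, so rank(T) = 3.
T has 6 columns; by rank–nullity, nullity = 6 − 3 = 3.

3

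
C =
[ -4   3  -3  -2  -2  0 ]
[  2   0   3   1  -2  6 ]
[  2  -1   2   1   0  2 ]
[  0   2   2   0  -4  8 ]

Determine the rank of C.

2

Row reduce to echelon form.
R2 ← R2 + (1/2)·R1: [0, 3/2, 3/2, 0, -3, 6]
R3 ← R3 + (1/2)·R1: [0, 1/2, 1/2, 0, -1, 2]
R3 ← R3 − (1/3)·R2: [0, 0, 0, 0, 0, 0]
R4 ← R4 − (4/3)·R2: [0, 0, 0, 0, 0, 0]
Echelon form has 2 nonzero rows, so rank(C) = 2.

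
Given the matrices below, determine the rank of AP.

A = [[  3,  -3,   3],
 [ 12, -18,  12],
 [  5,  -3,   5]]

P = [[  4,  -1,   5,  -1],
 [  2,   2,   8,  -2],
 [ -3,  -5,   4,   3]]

First compute AP:
[[ -3, -24,   3,  12],
 [-24, -108, -36,  60],
 [ -1, -36,  21,  16]]
Now row reduce the product.
R2 ← R2 − (8)·R1: [0, 84, -60, -36]
R3 ← R3 − (1/3)·R1: [0, -28, 20, 12]
R3 ← R3 + (1/3)·R2: [0, 0, 0, 0]
2 nonzero rows, so rank(AP) = 2.

2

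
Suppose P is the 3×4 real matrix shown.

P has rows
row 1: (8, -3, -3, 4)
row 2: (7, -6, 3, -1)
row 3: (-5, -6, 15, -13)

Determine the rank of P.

Row reduce to echelon form.
R2 ← R2 − (7/8)·R1: [0, -27/8, 45/8, -9/2]
R3 ← R3 + (5/8)·R1: [0, -63/8, 105/8, -21/2]
R3 ← R3 − (7/3)·R2: [0, 0, 0, 0]
Echelon form has 2 nonzero rows, so rank(P) = 2.

2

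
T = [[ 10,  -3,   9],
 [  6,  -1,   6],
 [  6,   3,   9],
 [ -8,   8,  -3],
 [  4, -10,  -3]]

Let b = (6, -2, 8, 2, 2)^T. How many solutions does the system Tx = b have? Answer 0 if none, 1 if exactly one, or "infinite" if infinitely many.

0

Row reduce the augmented matrix [T | b].
R2 ← R2 − (3/5)·R1: [0, 4/5, 3/5, -28/5]
R3 ← R3 − (3/5)·R1: [0, 24/5, 18/5, 22/5]
R4 ← R4 + (4/5)·R1: [0, 28/5, 21/5, 34/5]
R5 ← R5 − (2/5)·R1: [0, -44/5, -33/5, -2/5]
R3 ← R3 − (6)·R2: [0, 0, 0, 38]
R4 ← R4 − (7)·R2: [0, 0, 0, 46]
R5 ← R5 + (11)·R2: [0, 0, 0, -62]
R4 ← R4 − (23/19)·R3: [0, 0, 0, 0]
R5 ← R5 + (31/19)·R3: [0, 0, 0, 0]
The echelon form has 3 nonzero rows; the last pivot sits in the augmented column, so rank(T) = 2 but rank([T|b]) = 3.
Since the ranks differ, the system is inconsistent.
It has no solutions.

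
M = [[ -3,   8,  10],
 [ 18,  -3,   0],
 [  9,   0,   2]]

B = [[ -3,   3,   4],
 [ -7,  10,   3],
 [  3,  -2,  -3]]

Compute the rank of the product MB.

First compute MB:
[[-17,  51, -18],
 [-33,  24,  63],
 [-21,  23,  30]]
Now row reduce the product.
R2 ← R2 − (33/17)·R1: [0, -75, 1665/17]
R3 ← R3 − (21/17)·R1: [0, -40, 888/17]
R3 ← R3 − (8/15)·R2: [0, 0, 0]
2 nonzero rows, so rank(MB) = 2.

2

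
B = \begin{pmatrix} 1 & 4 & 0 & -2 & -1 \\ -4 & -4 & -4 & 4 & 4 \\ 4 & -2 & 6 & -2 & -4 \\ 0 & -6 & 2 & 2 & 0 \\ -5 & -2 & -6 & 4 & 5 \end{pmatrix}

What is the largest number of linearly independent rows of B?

2

Row reduce to echelon form.
R2 ← R2 + (4)·R1: [0, 12, -4, -4, 0]
R3 ← R3 − (4)·R1: [0, -18, 6, 6, 0]
R5 ← R5 + (5)·R1: [0, 18, -6, -6, 0]
R3 ← R3 + (3/2)·R2: [0, 0, 0, 0, 0]
R4 ← R4 + (1/2)·R2: [0, 0, 0, 0, 0]
R5 ← R5 − (3/2)·R2: [0, 0, 0, 0, 0]
Echelon form has 2 nonzero rows, so rank(B) = 2.
The rank gives the maximum number of linearly independent rows: 2.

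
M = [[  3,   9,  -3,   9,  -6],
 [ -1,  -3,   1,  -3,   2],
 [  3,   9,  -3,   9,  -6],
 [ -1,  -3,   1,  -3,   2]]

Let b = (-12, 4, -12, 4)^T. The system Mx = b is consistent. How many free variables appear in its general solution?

Row reduce the augmented matrix [M | b].
R2 ← R2 + (1/3)·R1: [0, 0, 0, 0, 0, 0]
R3 ← R3 − R1: [0, 0, 0, 0, 0, 0]
R4 ← R4 + (1/3)·R1: [0, 0, 0, 0, 0, 0]
The echelon form has 1 nonzero rows, and every pivot lies in the first 5 columns, so rank(M) = rank([M|b]) = 1.
The system is consistent.
Free variables = (unknowns) − (rank) = 5 − 1 = 4.

4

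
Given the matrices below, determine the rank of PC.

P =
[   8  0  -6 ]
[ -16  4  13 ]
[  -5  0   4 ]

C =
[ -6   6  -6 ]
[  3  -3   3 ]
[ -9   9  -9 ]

First compute PC:
[[  6,  -6,   6],
 [ -9,   9,  -9],
 [ -6,   6,  -6]]
Now row reduce the product.
R2 ← R2 + (3/2)·R1: [0, 0, 0]
R3 ← R3 + R1: [0, 0, 0]
1 nonzero row, so rank(PC) = 1.

1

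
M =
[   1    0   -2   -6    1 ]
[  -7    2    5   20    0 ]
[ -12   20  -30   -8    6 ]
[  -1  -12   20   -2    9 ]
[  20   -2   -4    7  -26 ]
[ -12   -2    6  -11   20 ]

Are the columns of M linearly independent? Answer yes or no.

Row reduce M to echelon form.
R2 ← R2 + (7)·R1: [0, 2, -9, -22, 7]
R3 ← R3 + (12)·R1: [0, 20, -54, -80, 18]
R4 ← R4 + R1: [0, -12, 18, -8, 10]
R5 ← R5 − (20)·R1: [0, -2, 36, 127, -46]
R6 ← R6 + (12)·R1: [0, -2, -18, -83, 32]
R3 ← R3 − (10)·R2: [0, 0, 36, 140, -52]
R4 ← R4 + (6)·R2: [0, 0, -36, -140, 52]
R5 ← R5 + R2: [0, 0, 27, 105, -39]
R6 ← R6 + R2: [0, 0, -27, -105, 39]
R4 ← R4 + R3: [0, 0, 0, 0, 0]
R5 ← R5 − (3/4)·R3: [0, 0, 0, 0, 0]
R6 ← R6 + (3/4)·R3: [0, 0, 0, 0, 0]
3 pivots among 5 columns.
Only 3 < 5 pivot columns, so the columns are linearly dependent.

no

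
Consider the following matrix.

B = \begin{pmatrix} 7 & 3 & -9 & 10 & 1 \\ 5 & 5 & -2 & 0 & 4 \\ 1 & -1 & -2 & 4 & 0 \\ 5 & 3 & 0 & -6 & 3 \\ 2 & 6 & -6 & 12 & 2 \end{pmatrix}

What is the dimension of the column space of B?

4

Row reduce to echelon form.
R2 ← R2 − (5/7)·R1: [0, 20/7, 31/7, -50/7, 23/7]
R3 ← R3 − (1/7)·R1: [0, -10/7, -5/7, 18/7, -1/7]
R4 ← R4 − (5/7)·R1: [0, 6/7, 45/7, -92/7, 16/7]
R5 ← R5 − (2/7)·R1: [0, 36/7, -24/7, 64/7, 12/7]
R3 ← R3 + (1/2)·R2: [0, 0, 3/2, -1, 3/2]
R4 ← R4 − (3/10)·R2: [0, 0, 51/10, -11, 13/10]
R5 ← R5 − (9/5)·R2: [0, 0, -57/5, 22, -21/5]
R4 ← R4 − (17/5)·R3: [0, 0, 0, -38/5, -19/5]
R5 ← R5 + (38/5)·R3: [0, 0, 0, 72/5, 36/5]
R5 ← R5 + (36/19)·R4: [0, 0, 0, 0, 0]
Echelon form has 4 nonzero rows, so rank(B) = 4.
The column space has dimension equal to the rank: 4.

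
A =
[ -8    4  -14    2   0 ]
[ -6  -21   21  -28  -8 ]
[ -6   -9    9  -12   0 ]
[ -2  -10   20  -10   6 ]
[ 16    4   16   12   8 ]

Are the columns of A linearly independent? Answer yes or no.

Row reduce A to echelon form.
R2 ← R2 − (3/4)·R1: [0, -24, 63/2, -59/2, -8]
R3 ← R3 − (3/4)·R1: [0, -12, 39/2, -27/2, 0]
R4 ← R4 − (1/4)·R1: [0, -11, 47/2, -21/2, 6]
R5 ← R5 + (2)·R1: [0, 12, -12, 16, 8]
R3 ← R3 − (1/2)·R2: [0, 0, 15/4, 5/4, 4]
R4 ← R4 − (11/24)·R2: [0, 0, 145/16, 145/48, 29/3]
R5 ← R5 + (1/2)·R2: [0, 0, 15/4, 5/4, 4]
R4 ← R4 − (29/12)·R3: [0, 0, 0, 0, 0]
R5 ← R5 − R3: [0, 0, 0, 0, 0]
3 pivots among 5 columns.
Only 3 < 5 pivot columns, so the columns are linearly dependent.

no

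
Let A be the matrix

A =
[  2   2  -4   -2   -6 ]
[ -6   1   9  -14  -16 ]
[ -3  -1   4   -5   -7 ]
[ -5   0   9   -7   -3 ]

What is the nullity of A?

2

Row reduce to echelon form.
R2 ← R2 + (3)·R1: [0, 7, -3, -20, -34]
R3 ← R3 + (3/2)·R1: [0, 2, -2, -8, -16]
R4 ← R4 + (5/2)·R1: [0, 5, -1, -12, -18]
R3 ← R3 − (2/7)·R2: [0, 0, -8/7, -16/7, -44/7]
R4 ← R4 − (5/7)·R2: [0, 0, 8/7, 16/7, 44/7]
R4 ← R4 + R3: [0, 0, 0, 0, 0]
3 nonzero rows, so rank(A) = 3.
A has 5 columns; by rank–nullity, nullity = 5 − 3 = 2.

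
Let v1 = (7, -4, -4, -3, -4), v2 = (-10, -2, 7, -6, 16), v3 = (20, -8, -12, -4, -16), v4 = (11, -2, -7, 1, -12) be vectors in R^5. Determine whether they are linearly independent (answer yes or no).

no

Form the matrix with these vectors as rows and row reduce.
R2 ← R2 + (10/7)·R1: [0, -54/7, 9/7, -72/7, 72/7]
R3 ← R3 − (20/7)·R1: [0, 24/7, -4/7, 32/7, -32/7]
R4 ← R4 − (11/7)·R1: [0, 30/7, -5/7, 40/7, -40/7]
R3 ← R3 + (4/9)·R2: [0, 0, 0, 0, 0]
R4 ← R4 + (5/9)·R2: [0, 0, 0, 0, 0]
2 nonzero rows, so the 4 vectors span a space of dimension 2.
Since 2 < 4, the vectors are linearly dependent.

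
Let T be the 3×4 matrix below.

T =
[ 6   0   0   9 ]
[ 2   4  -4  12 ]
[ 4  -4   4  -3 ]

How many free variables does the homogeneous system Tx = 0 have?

Row reduce to echelon form.
R2 ← R2 − (1/3)·R1: [0, 4, -4, 9]
R3 ← R3 − (2/3)·R1: [0, -4, 4, -9]
R3 ← R3 + R2: [0, 0, 0, 0]
2 nonzero rows, so rank(T) = 2.
T has 4 columns; by rank–nullity, nullity = 4 − 2 = 2.

2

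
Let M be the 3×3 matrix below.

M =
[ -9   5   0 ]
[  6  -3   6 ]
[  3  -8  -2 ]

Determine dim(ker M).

0

Row reduce to echelon form.
R2 ← R2 + (2/3)·R1: [0, 1/3, 6]
R3 ← R3 + (1/3)·R1: [0, -19/3, -2]
R3 ← R3 + (19)·R2: [0, 0, 112]
3 nonzero rows, so rank(M) = 3.
M has 3 columns; by rank–nullity, nullity = 3 − 3 = 0.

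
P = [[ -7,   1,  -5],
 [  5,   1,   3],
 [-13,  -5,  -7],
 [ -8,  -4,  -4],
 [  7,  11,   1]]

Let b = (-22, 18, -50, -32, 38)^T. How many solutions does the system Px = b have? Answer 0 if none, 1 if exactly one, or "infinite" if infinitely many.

Row reduce the augmented matrix [P | b].
R2 ← R2 + (5/7)·R1: [0, 12/7, -4/7, 16/7]
R3 ← R3 − (13/7)·R1: [0, -48/7, 16/7, -64/7]
R4 ← R4 − (8/7)·R1: [0, -36/7, 12/7, -48/7]
R5 ← R5 + R1: [0, 12, -4, 16]
R3 ← R3 + (4)·R2: [0, 0, 0, 0]
R4 ← R4 + (3)·R2: [0, 0, 0, 0]
R5 ← R5 − (7)·R2: [0, 0, 0, 0]
The echelon form has 2 nonzero rows, and every pivot lies in the first 3 columns, so rank(P) = rank([P|b]) = 2.
The system is consistent.
rank = 2 < 3 unknowns, so there are infinitely many solutions.

infinite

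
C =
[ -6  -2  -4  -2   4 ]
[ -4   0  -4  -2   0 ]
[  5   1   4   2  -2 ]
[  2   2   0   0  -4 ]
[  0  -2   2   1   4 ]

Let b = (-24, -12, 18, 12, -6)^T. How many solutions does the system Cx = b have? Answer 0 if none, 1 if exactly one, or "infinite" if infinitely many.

Row reduce the augmented matrix [C | b].
R2 ← R2 − (2/3)·R1: [0, 4/3, -4/3, -2/3, -8/3, 4]
R3 ← R3 + (5/6)·R1: [0, -2/3, 2/3, 1/3, 4/3, -2]
R4 ← R4 + (1/3)·R1: [0, 4/3, -4/3, -2/3, -8/3, 4]
R3 ← R3 + (1/2)·R2: [0, 0, 0, 0, 0, 0]
R4 ← R4 − R2: [0, 0, 0, 0, 0, 0]
R5 ← R5 + (3/2)·R2: [0, 0, 0, 0, 0, 0]
The echelon form has 2 nonzero rows, and every pivot lies in the first 5 columns, so rank(C) = rank([C|b]) = 2.
The system is consistent.
rank = 2 < 5 unknowns, so there are infinitely many solutions.

infinite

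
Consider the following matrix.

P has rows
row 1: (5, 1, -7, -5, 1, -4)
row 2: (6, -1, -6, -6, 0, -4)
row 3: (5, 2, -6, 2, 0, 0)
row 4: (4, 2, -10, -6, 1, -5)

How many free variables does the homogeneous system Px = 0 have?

2

Row reduce to echelon form.
R2 ← R2 − (6/5)·R1: [0, -11/5, 12/5, 0, -6/5, 4/5]
R3 ← R3 − R1: [0, 1, 1, 7, -1, 4]
R4 ← R4 − (4/5)·R1: [0, 6/5, -22/5, -2, 1/5, -9/5]
R3 ← R3 + (5/11)·R2: [0, 0, 23/11, 7, -17/11, 48/11]
R4 ← R4 + (6/11)·R2: [0, 0, -34/11, -2, -5/11, -15/11]
R4 ← R4 + (34/23)·R3: [0, 0, 0, 192/23, -63/23, 117/23]
4 nonzero rows, so rank(P) = 4.
P has 6 columns; by rank–nullity, nullity = 6 − 4 = 2.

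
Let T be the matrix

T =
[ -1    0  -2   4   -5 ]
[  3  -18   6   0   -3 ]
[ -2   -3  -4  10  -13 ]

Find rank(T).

Row reduce to echelon form.
R2 ← R2 + (3)·R1: [0, -18, 0, 12, -18]
R3 ← R3 − (2)·R1: [0, -3, 0, 2, -3]
R3 ← R3 − (1/6)·R2: [0, 0, 0, 0, 0]
Echelon form has 2 nonzero rows, so rank(T) = 2.

2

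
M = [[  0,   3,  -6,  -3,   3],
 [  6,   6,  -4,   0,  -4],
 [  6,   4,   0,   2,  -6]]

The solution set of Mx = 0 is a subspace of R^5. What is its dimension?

3

Row reduce to echelon form.
Swap R1 ↔ R2
R3 ← R3 − R1: [0, -2, 4, 2, -2]
R3 ← R3 + (2/3)·R2: [0, 0, 0, 0, 0]
2 nonzero rows, so rank(M) = 2.
M has 5 columns; by rank–nullity, nullity = 5 − 2 = 3.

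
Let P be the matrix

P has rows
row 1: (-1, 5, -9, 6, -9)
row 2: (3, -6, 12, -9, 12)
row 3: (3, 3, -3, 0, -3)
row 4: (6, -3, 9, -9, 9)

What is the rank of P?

Row reduce to echelon form.
R2 ← R2 + (3)·R1: [0, 9, -15, 9, -15]
R3 ← R3 + (3)·R1: [0, 18, -30, 18, -30]
R4 ← R4 + (6)·R1: [0, 27, -45, 27, -45]
R3 ← R3 − (2)·R2: [0, 0, 0, 0, 0]
R4 ← R4 − (3)·R2: [0, 0, 0, 0, 0]
Echelon form has 2 nonzero rows, so rank(P) = 2.

2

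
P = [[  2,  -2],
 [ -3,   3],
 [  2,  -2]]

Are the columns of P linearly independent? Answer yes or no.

Row reduce P to echelon form.
R2 ← R2 + (3/2)·R1: [0, 0]
R3 ← R3 − R1: [0, 0]
1 pivot among 2 columns.
Only 1 < 2 pivot columns, so the columns are linearly dependent.

no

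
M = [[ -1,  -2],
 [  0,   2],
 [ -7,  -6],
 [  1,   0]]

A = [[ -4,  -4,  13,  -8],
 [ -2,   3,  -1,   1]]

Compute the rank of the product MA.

First compute MA:
[[  8,  -2, -11,   6],
 [ -4,   6,  -2,   2],
 [ 40,  10, -85,  50],
 [ -4,  -4,  13,  -8]]
Now row reduce the product.
R2 ← R2 + (1/2)·R1: [0, 5, -15/2, 5]
R3 ← R3 − (5)·R1: [0, 20, -30, 20]
R4 ← R4 + (1/2)·R1: [0, -5, 15/2, -5]
R3 ← R3 − (4)·R2: [0, 0, 0, 0]
R4 ← R4 + R2: [0, 0, 0, 0]
2 nonzero rows, so rank(MA) = 2.

2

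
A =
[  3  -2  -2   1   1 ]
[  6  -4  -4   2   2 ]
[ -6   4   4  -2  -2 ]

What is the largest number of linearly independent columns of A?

Row reduce to echelon form.
R2 ← R2 − (2)·R1: [0, 0, 0, 0, 0]
R3 ← R3 + (2)·R1: [0, 0, 0, 0, 0]
Echelon form has 1 nonzero row, so rank(A) = 1.
The rank gives the maximum number of linearly independent columns: 1.

1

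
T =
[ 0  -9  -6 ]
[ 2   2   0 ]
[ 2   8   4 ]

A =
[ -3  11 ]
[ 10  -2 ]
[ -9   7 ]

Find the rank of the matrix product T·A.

First compute TA:
[[-36, -24],
 [ 14,  18],
 [ 38,  34]]
Now row reduce the product.
R2 ← R2 + (7/18)·R1: [0, 26/3]
R3 ← R3 + (19/18)·R1: [0, 26/3]
R3 ← R3 − R2: [0, 0]
2 nonzero rows, so rank(TA) = 2.

2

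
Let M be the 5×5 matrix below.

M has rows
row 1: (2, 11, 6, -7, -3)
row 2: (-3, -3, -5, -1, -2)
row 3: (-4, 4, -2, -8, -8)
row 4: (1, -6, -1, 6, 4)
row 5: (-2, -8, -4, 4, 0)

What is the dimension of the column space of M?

Row reduce to echelon form.
R2 ← R2 + (3/2)·R1: [0, 27/2, 4, -23/2, -13/2]
R3 ← R3 + (2)·R1: [0, 26, 10, -22, -14]
R4 ← R4 − (1/2)·R1: [0, -23/2, -4, 19/2, 11/2]
R5 ← R5 + R1: [0, 3, 2, -3, -3]
R3 ← R3 − (52/27)·R2: [0, 0, 62/27, 4/27, -40/27]
R4 ← R4 + (23/27)·R2: [0, 0, -16/27, -8/27, -1/27]
R5 ← R5 − (2/9)·R2: [0, 0, 10/9, -4/9, -14/9]
R4 ← R4 + (8/31)·R3: [0, 0, 0, -8/31, -13/31]
R5 ← R5 − (15/31)·R3: [0, 0, 0, -16/31, -26/31]
R5 ← R5 − (2)·R4: [0, 0, 0, 0, 0]
Echelon form has 4 nonzero rows, so rank(M) = 4.
The column space has dimension equal to the rank: 4.

4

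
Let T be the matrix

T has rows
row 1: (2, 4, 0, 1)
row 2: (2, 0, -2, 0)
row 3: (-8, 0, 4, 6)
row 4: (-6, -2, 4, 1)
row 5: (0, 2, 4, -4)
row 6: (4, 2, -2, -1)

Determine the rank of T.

Row reduce to echelon form.
R2 ← R2 − R1: [0, -4, -2, -1]
R3 ← R3 + (4)·R1: [0, 16, 4, 10]
R4 ← R4 + (3)·R1: [0, 10, 4, 4]
R6 ← R6 − (2)·R1: [0, -6, -2, -3]
R3 ← R3 + (4)·R2: [0, 0, -4, 6]
R4 ← R4 + (5/2)·R2: [0, 0, -1, 3/2]
R5 ← R5 + (1/2)·R2: [0, 0, 3, -9/2]
R6 ← R6 − (3/2)·R2: [0, 0, 1, -3/2]
R4 ← R4 − (1/4)·R3: [0, 0, 0, 0]
R5 ← R5 + (3/4)·R3: [0, 0, 0, 0]
R6 ← R6 + (1/4)·R3: [0, 0, 0, 0]
Echelon form has 3 nonzero rows, so rank(T) = 3.

3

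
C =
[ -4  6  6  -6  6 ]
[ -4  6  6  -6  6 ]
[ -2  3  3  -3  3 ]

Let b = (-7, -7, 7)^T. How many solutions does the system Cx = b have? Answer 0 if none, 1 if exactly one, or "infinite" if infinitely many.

Row reduce the augmented matrix [C | b].
R2 ← R2 − R1: [0, 0, 0, 0, 0, 0]
R3 ← R3 − (1/2)·R1: [0, 0, 0, 0, 0, 21/2]
Swap R2 ↔ R3
The echelon form has 2 nonzero rows; the last pivot sits in the augmented column, so rank(C) = 1 but rank([C|b]) = 2.
Since the ranks differ, the system is inconsistent.
It has no solutions.

0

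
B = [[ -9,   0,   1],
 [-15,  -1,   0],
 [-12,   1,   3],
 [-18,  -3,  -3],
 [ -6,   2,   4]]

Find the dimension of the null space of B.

1

Row reduce to echelon form.
R2 ← R2 − (5/3)·R1: [0, -1, -5/3]
R3 ← R3 − (4/3)·R1: [0, 1, 5/3]
R4 ← R4 − (2)·R1: [0, -3, -5]
R5 ← R5 − (2/3)·R1: [0, 2, 10/3]
R3 ← R3 + R2: [0, 0, 0]
R4 ← R4 − (3)·R2: [0, 0, 0]
R5 ← R5 + (2)·R2: [0, 0, 0]
2 nonzero rows, so rank(B) = 2.
B has 3 columns; by rank–nullity, nullity = 3 − 2 = 1.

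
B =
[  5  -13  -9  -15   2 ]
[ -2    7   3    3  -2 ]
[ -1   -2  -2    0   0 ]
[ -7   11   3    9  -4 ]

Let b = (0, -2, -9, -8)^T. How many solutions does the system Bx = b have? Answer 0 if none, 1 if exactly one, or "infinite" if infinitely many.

0

Row reduce the augmented matrix [B | b].
R2 ← R2 + (2/5)·R1: [0, 9/5, -3/5, -3, -6/5, -2]
R3 ← R3 + (1/5)·R1: [0, -23/5, -19/5, -3, 2/5, -9]
R4 ← R4 + (7/5)·R1: [0, -36/5, -48/5, -12, -6/5, -8]
R3 ← R3 + (23/9)·R2: [0, 0, -16/3, -32/3, -8/3, -127/9]
R4 ← R4 + (4)·R2: [0, 0, -12, -24, -6, -16]
R4 ← R4 − (9/4)·R3: [0, 0, 0, 0, 0, 63/4]
The echelon form has 4 nonzero rows; the last pivot sits in the augmented column, so rank(B) = 3 but rank([B|b]) = 4.
Since the ranks differ, the system is inconsistent.
It has no solutions.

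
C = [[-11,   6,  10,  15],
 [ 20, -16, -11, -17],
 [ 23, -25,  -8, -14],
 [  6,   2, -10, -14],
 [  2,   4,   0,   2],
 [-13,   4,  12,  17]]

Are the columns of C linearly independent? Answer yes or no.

no

Row reduce C to echelon form.
R2 ← R2 + (20/11)·R1: [0, -56/11, 79/11, 113/11]
R3 ← R3 + (23/11)·R1: [0, -137/11, 142/11, 191/11]
R4 ← R4 + (6/11)·R1: [0, 58/11, -50/11, -64/11]
R5 ← R5 + (2/11)·R1: [0, 56/11, 20/11, 52/11]
R6 ← R6 − (13/11)·R1: [0, -34/11, 2/11, -8/11]
R3 ← R3 − (137/56)·R2: [0, 0, -261/56, -435/56]
R4 ← R4 + (29/28)·R2: [0, 0, 81/28, 135/28]
R5 ← R5 + R2: [0, 0, 9, 15]
R6 ← R6 − (17/28)·R2: [0, 0, -117/28, -195/28]
R4 ← R4 + (18/29)·R3: [0, 0, 0, 0]
R5 ← R5 + (56/29)·R3: [0, 0, 0, 0]
R6 ← R6 − (26/29)·R3: [0, 0, 0, 0]
3 pivots among 4 columns.
Only 3 < 4 pivot columns, so the columns are linearly dependent.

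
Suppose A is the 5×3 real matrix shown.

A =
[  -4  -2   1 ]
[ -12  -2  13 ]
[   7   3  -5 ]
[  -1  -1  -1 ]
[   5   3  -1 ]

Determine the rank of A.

Row reduce to echelon form.
R2 ← R2 − (3)·R1: [0, 4, 10]
R3 ← R3 + (7/4)·R1: [0, -1/2, -13/4]
R4 ← R4 − (1/4)·R1: [0, -1/2, -5/4]
R5 ← R5 + (5/4)·R1: [0, 1/2, 1/4]
R3 ← R3 + (1/8)·R2: [0, 0, -2]
R4 ← R4 + (1/8)·R2: [0, 0, 0]
R5 ← R5 − (1/8)·R2: [0, 0, -1]
R5 ← R5 − (1/2)·R3: [0, 0, 0]
Echelon form has 3 nonzero rows, so rank(A) = 3.

3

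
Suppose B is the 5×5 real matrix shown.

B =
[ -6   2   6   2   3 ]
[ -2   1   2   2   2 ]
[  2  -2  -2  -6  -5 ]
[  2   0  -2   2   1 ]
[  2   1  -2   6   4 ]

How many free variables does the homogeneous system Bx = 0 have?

Row reduce to echelon form.
R2 ← R2 − (1/3)·R1: [0, 1/3, 0, 4/3, 1]
R3 ← R3 + (1/3)·R1: [0, -4/3, 0, -16/3, -4]
R4 ← R4 + (1/3)·R1: [0, 2/3, 0, 8/3, 2]
R5 ← R5 + (1/3)·R1: [0, 5/3, 0, 20/3, 5]
R3 ← R3 + (4)·R2: [0, 0, 0, 0, 0]
R4 ← R4 − (2)·R2: [0, 0, 0, 0, 0]
R5 ← R5 − (5)·R2: [0, 0, 0, 0, 0]
2 nonzero rows, so rank(B) = 2.
B has 5 columns; by rank–nullity, nullity = 5 − 2 = 3.

3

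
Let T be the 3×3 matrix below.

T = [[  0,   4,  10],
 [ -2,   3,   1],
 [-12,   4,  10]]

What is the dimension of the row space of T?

3

Row reduce to echelon form.
Swap R1 ↔ R2
R3 ← R3 − (6)·R1: [0, -14, 4]
R3 ← R3 + (7/2)·R2: [0, 0, 39]
Echelon form has 3 nonzero rows, so rank(T) = 3.
The row space has dimension equal to the rank: 3.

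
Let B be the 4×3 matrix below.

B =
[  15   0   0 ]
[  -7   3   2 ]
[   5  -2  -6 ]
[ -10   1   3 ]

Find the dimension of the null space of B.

Row reduce to echelon form.
R2 ← R2 + (7/15)·R1: [0, 3, 2]
R3 ← R3 − (1/3)·R1: [0, -2, -6]
R4 ← R4 + (2/3)·R1: [0, 1, 3]
R3 ← R3 + (2/3)·R2: [0, 0, -14/3]
R4 ← R4 − (1/3)·R2: [0, 0, 7/3]
R4 ← R4 + (1/2)·R3: [0, 0, 0]
3 nonzero rows, so rank(B) = 3.
B has 3 columns; by rank–nullity, nullity = 3 − 3 = 0.

0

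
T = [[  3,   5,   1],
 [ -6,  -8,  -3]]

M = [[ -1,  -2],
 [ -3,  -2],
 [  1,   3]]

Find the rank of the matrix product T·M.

2

First compute TM:
[[-17, -13],
 [ 27,  19]]
Now row reduce the product.
R2 ← R2 + (27/17)·R1: [0, -28/17]
2 nonzero rows, so rank(TM) = 2.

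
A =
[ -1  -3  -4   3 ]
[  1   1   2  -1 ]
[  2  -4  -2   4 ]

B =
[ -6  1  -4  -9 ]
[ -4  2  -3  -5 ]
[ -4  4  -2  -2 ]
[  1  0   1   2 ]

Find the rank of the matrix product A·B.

First compute AB:
[[ 37, -23,  24,  38],
 [-19,  11, -12, -20],
 [ 16, -14,  12,  14]]
Now row reduce the product.
R2 ← R2 + (19/37)·R1: [0, -30/37, 12/37, -18/37]
R3 ← R3 − (16/37)·R1: [0, -150/37, 60/37, -90/37]
R3 ← R3 − (5)·R2: [0, 0, 0, 0]
2 nonzero rows, so rank(AB) = 2.

2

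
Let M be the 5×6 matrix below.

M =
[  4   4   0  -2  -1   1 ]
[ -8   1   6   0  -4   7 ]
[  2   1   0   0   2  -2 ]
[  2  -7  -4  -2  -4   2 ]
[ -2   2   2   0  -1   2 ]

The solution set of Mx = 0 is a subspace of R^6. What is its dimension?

2

Row reduce to echelon form.
R2 ← R2 + (2)·R1: [0, 9, 6, -4, -6, 9]
R3 ← R3 − (1/2)·R1: [0, -1, 0, 1, 5/2, -5/2]
R4 ← R4 − (1/2)·R1: [0, -9, -4, -1, -7/2, 3/2]
R5 ← R5 + (1/2)·R1: [0, 4, 2, -1, -3/2, 5/2]
R3 ← R3 + (1/9)·R2: [0, 0, 2/3, 5/9, 11/6, -3/2]
R4 ← R4 + R2: [0, 0, 2, -5, -19/2, 21/2]
R5 ← R5 − (4/9)·R2: [0, 0, -2/3, 7/9, 7/6, -3/2]
R4 ← R4 − (3)·R3: [0, 0, 0, -20/3, -15, 15]
R5 ← R5 + R3: [0, 0, 0, 4/3, 3, -3]
R5 ← R5 + (1/5)·R4: [0, 0, 0, 0, 0, 0]
4 nonzero rows, so rank(M) = 4.
M has 6 columns; by rank–nullity, nullity = 6 − 4 = 2.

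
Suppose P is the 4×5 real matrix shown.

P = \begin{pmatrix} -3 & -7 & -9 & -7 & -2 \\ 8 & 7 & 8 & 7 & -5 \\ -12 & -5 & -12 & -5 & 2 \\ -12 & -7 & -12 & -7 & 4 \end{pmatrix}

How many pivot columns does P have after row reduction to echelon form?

3

Row reduce to echelon form.
R2 ← R2 + (8/3)·R1: [0, -35/3, -16, -35/3, -31/3]
R3 ← R3 − (4)·R1: [0, 23, 24, 23, 10]
R4 ← R4 − (4)·R1: [0, 21, 24, 21, 12]
R3 ← R3 + (69/35)·R2: [0, 0, -264/35, 0, -363/35]
R4 ← R4 + (9/5)·R2: [0, 0, -24/5, 0, -33/5]
R4 ← R4 − (7/11)·R3: [0, 0, 0, 0, 0]
Echelon form has 3 nonzero rows, so rank(P) = 3.
Each nonzero row contributes one pivot column: 3 pivot columns.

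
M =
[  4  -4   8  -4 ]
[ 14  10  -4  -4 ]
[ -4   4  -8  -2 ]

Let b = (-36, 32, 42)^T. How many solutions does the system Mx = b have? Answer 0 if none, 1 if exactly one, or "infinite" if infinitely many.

Row reduce the augmented matrix [M | b].
R2 ← R2 − (7/2)·R1: [0, 24, -32, 10, 158]
R3 ← R3 + R1: [0, 0, 0, -6, 6]
The echelon form has 3 nonzero rows, and every pivot lies in the first 4 columns, so rank(M) = rank([M|b]) = 3.
The system is consistent.
rank = 3 < 4 unknowns, so there are infinitely many solutions.

infinite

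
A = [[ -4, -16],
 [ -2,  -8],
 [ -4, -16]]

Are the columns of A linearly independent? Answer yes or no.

Row reduce A to echelon form.
R2 ← R2 − (1/2)·R1: [0, 0]
R3 ← R3 − R1: [0, 0]
1 pivot among 2 columns.
Only 1 < 2 pivot columns, so the columns are linearly dependent.

no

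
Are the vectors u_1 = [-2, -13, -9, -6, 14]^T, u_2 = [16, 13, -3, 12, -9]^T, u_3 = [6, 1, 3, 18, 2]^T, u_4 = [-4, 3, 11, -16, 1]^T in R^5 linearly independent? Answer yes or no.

yes

Form the matrix with these vectors as rows and row reduce.
R2 ← R2 + (8)·R1: [0, -91, -75, -36, 103]
R3 ← R3 + (3)·R1: [0, -38, -24, 0, 44]
R4 ← R4 − (2)·R1: [0, 29, 29, -4, -27]
R3 ← R3 − (38/91)·R2: [0, 0, 666/91, 1368/91, 90/91]
R4 ← R4 + (29/91)·R2: [0, 0, 464/91, -1408/91, 530/91]
R4 ← R4 − (232/333)·R3: [0, 0, 0, -960/37, 190/37]
4 nonzero rows, so the 4 vectors span a space of dimension 4.
Since 4 = 4, the vectors are linearly independent.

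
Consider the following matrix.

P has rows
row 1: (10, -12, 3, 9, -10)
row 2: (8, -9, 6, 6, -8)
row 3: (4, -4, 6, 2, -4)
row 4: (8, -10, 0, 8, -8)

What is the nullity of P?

3

Row reduce to echelon form.
R2 ← R2 − (4/5)·R1: [0, 3/5, 18/5, -6/5, 0]
R3 ← R3 − (2/5)·R1: [0, 4/5, 24/5, -8/5, 0]
R4 ← R4 − (4/5)·R1: [0, -2/5, -12/5, 4/5, 0]
R3 ← R3 − (4/3)·R2: [0, 0, 0, 0, 0]
R4 ← R4 + (2/3)·R2: [0, 0, 0, 0, 0]
2 nonzero rows, so rank(P) = 2.
P has 5 columns; by rank–nullity, nullity = 5 − 2 = 3.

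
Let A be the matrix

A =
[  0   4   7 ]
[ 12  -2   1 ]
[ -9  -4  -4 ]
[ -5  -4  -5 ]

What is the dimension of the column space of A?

3

Row reduce to echelon form.
Swap R1 ↔ R2
R3 ← R3 + (3/4)·R1: [0, -11/2, -13/4]
R4 ← R4 + (5/12)·R1: [0, -29/6, -55/12]
R3 ← R3 + (11/8)·R2: [0, 0, 51/8]
R4 ← R4 + (29/24)·R2: [0, 0, 31/8]
R4 ← R4 − (31/51)·R3: [0, 0, 0]
Echelon form has 3 nonzero rows, so rank(A) = 3.
The column space has dimension equal to the rank: 3.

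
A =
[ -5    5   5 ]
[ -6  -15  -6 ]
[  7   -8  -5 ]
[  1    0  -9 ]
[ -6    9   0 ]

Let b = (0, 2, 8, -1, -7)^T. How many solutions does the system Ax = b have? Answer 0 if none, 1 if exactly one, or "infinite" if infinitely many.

Row reduce the augmented matrix [A | b].
R2 ← R2 − (6/5)·R1: [0, -21, -12, 2]
R3 ← R3 + (7/5)·R1: [0, -1, 2, 8]
R4 ← R4 + (1/5)·R1: [0, 1, -8, -1]
R5 ← R5 − (6/5)·R1: [0, 3, -6, -7]
R3 ← R3 − (1/21)·R2: [0, 0, 18/7, 166/21]
R4 ← R4 + (1/21)·R2: [0, 0, -60/7, -19/21]
R5 ← R5 + (1/7)·R2: [0, 0, -54/7, -47/7]
R4 ← R4 + (10/3)·R3: [0, 0, 0, 229/9]
R5 ← R5 + (3)·R3: [0, 0, 0, 17]
R5 ← R5 − (153/229)·R4: [0, 0, 0, 0]
The echelon form has 4 nonzero rows; the last pivot sits in the augmented column, so rank(A) = 3 but rank([A|b]) = 4.
Since the ranks differ, the system is inconsistent.
It has no solutions.

0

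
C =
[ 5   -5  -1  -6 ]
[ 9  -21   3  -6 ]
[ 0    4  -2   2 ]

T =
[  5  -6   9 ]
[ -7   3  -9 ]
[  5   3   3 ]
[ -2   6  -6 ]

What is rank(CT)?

First compute CT:
[[ 67, -84, 123],
 [219, -144, 315],
 [-42,  18, -54]]
Now row reduce the product.
R2 ← R2 − (219/67)·R1: [0, 8748/67, -5832/67]
R3 ← R3 + (42/67)·R1: [0, -2322/67, 1548/67]
R3 ← R3 + (43/162)·R2: [0, 0, 0]
2 nonzero rows, so rank(CT) = 2.

2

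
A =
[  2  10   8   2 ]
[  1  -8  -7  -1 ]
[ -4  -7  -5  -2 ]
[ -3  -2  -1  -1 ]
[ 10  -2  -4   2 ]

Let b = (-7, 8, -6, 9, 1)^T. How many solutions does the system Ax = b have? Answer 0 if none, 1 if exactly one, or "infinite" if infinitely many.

0

Row reduce the augmented matrix [A | b].
R2 ← R2 − (1/2)·R1: [0, -13, -11, -2, 23/2]
R3 ← R3 + (2)·R1: [0, 13, 11, 2, -20]
R4 ← R4 + (3/2)·R1: [0, 13, 11, 2, -3/2]
R5 ← R5 − (5)·R1: [0, -52, -44, -8, 36]
R3 ← R3 + R2: [0, 0, 0, 0, -17/2]
R4 ← R4 + R2: [0, 0, 0, 0, 10]
R5 ← R5 − (4)·R2: [0, 0, 0, 0, -10]
R4 ← R4 + (20/17)·R3: [0, 0, 0, 0, 0]
R5 ← R5 − (20/17)·R3: [0, 0, 0, 0, 0]
The echelon form has 3 nonzero rows; the last pivot sits in the augmented column, so rank(A) = 2 but rank([A|b]) = 3.
Since the ranks differ, the system is inconsistent.
It has no solutions.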